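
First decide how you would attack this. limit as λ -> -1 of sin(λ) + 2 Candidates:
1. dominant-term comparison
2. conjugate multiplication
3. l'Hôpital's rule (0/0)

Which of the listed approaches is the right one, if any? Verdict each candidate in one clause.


Method: no special technique — the function is continuous at -1; evaluation is itself the limit, no machinery required.
- dominant-term comparison: no dominant-degree comparison decides it.
- conjugate multiplication: there are no radicals in tension whose conjugate would simplify matters.
- l'Hôpital's rule (0/0) — evaluation at the point is determinate, so the rule has nothing to repair.


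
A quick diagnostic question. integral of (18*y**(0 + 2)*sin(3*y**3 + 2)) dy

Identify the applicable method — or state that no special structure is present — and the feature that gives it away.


Method: u-substitution — read it as f(3*y**3 + 2) times a constant multiple of d(3*y**3 + 2): one substitution, u = 3*y**3 + 2, finishes it.


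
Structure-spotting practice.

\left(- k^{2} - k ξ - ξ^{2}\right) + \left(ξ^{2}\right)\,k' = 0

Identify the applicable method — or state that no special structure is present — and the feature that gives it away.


Diagnosis: the homogeneous substitution — the slope is degree-zero homogeneous: the ratio substitution v = k/ξ collapses it.


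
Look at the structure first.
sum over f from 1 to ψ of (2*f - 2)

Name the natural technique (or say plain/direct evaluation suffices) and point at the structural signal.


Method: no special technique — this is bookkeeping, not technique: standard formulas for sums of constant-multiple powers of f apply termwise.


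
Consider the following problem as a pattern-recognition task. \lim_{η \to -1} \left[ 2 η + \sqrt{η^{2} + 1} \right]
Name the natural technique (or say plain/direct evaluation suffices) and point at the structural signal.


Diagnosis: no special technique — no vanishing denominator and no indeterminate clash at the point — evaluation is immediate.


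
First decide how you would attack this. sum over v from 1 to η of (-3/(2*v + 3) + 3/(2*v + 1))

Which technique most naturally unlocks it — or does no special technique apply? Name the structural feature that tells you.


Diagnosis: telescoping — consecutive terms evaluate one function at adjacent indices (3/(2*v + 1) is its current value): one term's tail is the next term's head, so the chain collapses.


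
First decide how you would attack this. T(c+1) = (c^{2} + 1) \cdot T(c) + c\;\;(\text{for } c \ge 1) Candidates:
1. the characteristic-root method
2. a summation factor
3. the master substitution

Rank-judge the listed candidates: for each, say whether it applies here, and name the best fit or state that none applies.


Technique: a summation factor — rescale the sequence by the product of the weights c^{2} + 1 so far — the recurrence collapses to a plain running sum.
- the characteristic-root method — the coefficients change with the index, which the root method cannot absorb.
- a summation factor — applicable, and directly so.
- the master substitution — the recursion shifts the index rather than dividing it.


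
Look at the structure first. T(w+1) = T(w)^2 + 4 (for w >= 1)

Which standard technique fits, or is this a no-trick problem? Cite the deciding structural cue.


Technique: no special technique — the unknown sequence enters the update nonlinearly, so no linear method fits the recurrence as written — direct iteration remains.


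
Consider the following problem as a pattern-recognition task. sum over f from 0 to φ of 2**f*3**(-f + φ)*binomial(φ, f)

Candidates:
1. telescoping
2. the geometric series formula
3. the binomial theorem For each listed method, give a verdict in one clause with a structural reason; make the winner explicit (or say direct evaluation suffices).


Best approach: the binomial theorem — the binomial coefficients weight matched powers of 2 and 3, which is exactly the expansion of a binomial power.
- telescoping — in the displayed form, no term reappears at a neighboring index to cancel against.
- the geometric series formula — no single multiplier carries one term to the next throughout the sum.
- the binomial theorem — yes, a natural case for it.


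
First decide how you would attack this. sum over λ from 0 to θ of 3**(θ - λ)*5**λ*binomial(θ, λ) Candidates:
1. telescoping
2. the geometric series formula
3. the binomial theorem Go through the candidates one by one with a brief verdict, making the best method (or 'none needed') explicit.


Technique: the binomial theorem — binomial coefficients against complementary powers of 5 and 3: recognize the binomial expansion and resum.
- telescoping — computed from the summand as displayed, the partial sums build up without the pairwise collapse telescoping exploits.
- the geometric series formula — the ratio of consecutive terms depends on the index.
- the binomial theorem — yes — fits the structure here.


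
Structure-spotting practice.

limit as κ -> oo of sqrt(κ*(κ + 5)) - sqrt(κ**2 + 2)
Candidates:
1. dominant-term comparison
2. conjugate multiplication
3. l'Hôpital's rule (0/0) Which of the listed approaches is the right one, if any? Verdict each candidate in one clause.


Verdict: conjugate multiplication — both pieces blow up but their difference is finite; the conjugate trick rationalizes sqrt(κ*(κ + 5)) - sqrt(κ**2 + 2).
- dominant-term comparison: no dominant-degree comparison decides it.
- conjugate multiplication — yes — fits the structure here.
- l'Hôpital's rule (0/0): the expression is a difference driving to ∞ − ∞, not a 0/0 quotient — there is no ratio for the rule to differentiate.


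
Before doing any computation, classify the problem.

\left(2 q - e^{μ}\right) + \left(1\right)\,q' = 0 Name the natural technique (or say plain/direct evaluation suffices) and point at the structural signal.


Verdict: a linear integrating factor — linear in the unknown with genuine forcing: multiply through by the exponential of the integrated coefficient and the left side closes into one derivative.


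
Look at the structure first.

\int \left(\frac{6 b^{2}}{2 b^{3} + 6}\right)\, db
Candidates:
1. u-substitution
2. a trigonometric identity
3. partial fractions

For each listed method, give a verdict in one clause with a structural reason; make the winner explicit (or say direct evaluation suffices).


Technique: u-substitution — 6 b^{2} matches the derivative of 2 b^{3} + 6 up to a constant; with u = 2 b^{3} + 6 the whole integrand folds into a function of u alone.
- u-substitution — applicable, and directly so.
- a trigonometric identity: with no trigonometric functions present, identity rewriting has no target.
- partial fractions: proper and rational, yes, but the denominator has no factorization over the rationals to exploit.


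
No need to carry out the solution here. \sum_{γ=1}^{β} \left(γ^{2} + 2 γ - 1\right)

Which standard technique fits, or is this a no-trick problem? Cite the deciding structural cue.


Method: no special technique — no ratio, no shift structure, no binomial pattern: sum the constant-multiple powers of γ with known formulas.


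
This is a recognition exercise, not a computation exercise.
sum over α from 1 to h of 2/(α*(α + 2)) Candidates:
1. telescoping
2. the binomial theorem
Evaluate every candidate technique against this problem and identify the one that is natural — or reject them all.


Diagnosis: telescoping — rewrite 2/(α*(α + 2)) as simple fractions and successive terms eat each other — only the edges survive.
- telescoping: a fit — the right tool for this form.
- the binomial theorem — the terms lack the binomial-coefficient-weighted complementary-power pattern of an expansion.


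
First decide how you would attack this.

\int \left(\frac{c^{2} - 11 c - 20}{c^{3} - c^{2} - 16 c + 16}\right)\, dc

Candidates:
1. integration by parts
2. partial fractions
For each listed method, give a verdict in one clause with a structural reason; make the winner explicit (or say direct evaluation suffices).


Method: partial fractions — break c^{3} - c^{2} - 16 c + 16 into its roots and the integral splits into logarithm-sized bites.
- integration by parts — the integrand does not split as a nonconstant polynomial times an exp, sine, cosine of a linear argument, or logarithm — no polynomial-kernel parts product to differentiate one side of.
- partial fractions — yes, a natural case for it.


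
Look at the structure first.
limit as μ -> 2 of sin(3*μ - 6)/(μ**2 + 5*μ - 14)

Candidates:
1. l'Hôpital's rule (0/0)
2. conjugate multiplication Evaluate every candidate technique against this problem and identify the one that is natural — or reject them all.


Method: l'Hôpital's rule (0/0) — numerator and denominator both vanish at 2 — a genuine 0/0 form, which is exactly when l'Hôpital applies. Expanding numerator and denominator to first order gives the same value — the rule automates exactly that.
- l'Hôpital's rule (0/0) — yes — fits the structure here.
- conjugate multiplication: there are no radicals in tension whose conjugate would simplify matters.


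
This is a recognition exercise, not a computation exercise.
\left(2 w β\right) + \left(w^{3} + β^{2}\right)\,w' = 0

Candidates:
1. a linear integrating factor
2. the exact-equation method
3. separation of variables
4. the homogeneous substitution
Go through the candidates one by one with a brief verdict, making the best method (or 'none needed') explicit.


Diagnosis: the exact-equation method — this form is already the differential of something: the matching mixed partials of 2 w β and w^{3} + β^{2} prove it.
- a linear integrating factor — a nonlinear term in the unknown puts this outside the integrating-factor template.
- the exact-equation method: a fit — the right tool for this form.
- separation of variables — the two dependences are entangled, not a clean product of one-variable pieces.
- the homogeneous substitution: the ratio substitution does not collapse this equation.


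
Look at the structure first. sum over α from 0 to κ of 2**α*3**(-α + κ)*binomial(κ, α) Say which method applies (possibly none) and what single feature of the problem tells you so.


Method: the binomial theorem — binomial coefficients against complementary powers of 2 and 3: recognize the binomial expansion and resum.


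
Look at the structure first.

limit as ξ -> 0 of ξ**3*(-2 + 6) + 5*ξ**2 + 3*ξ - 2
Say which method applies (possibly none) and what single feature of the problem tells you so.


Diagnosis: no special technique — the expression is continuous at 0 — substitute and evaluate; no indeterminate form appears.


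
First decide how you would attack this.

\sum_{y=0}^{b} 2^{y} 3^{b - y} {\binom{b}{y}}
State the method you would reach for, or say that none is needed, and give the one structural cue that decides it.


Technique: the binomial theorem — {\binom{b}{y}} weighting matched powers of 2 and 3 is the expanded form of (2 + 3)^b — fold it back up.


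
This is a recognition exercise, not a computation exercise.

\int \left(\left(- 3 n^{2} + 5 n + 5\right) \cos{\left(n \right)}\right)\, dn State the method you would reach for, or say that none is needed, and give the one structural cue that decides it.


Diagnosis: integration by parts — - 3 n^{2} + 5 n + 5 dies after finitely many derivatives while \cos{\left(n \right)} cycles under integration — the tabular/parts setup.


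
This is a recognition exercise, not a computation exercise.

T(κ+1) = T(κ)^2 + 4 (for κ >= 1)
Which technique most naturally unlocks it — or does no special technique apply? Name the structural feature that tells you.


Method: no special technique — the sequence value feeds back through itself nonlinearly — linear superposition fails, and every superposition-based closed form fails with it.


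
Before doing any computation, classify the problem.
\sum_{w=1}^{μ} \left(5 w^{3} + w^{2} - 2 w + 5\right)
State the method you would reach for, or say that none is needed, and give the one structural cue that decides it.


Technique: no special technique — no ratio, no shift structure, no binomial pattern: sum the constant-multiple powers of w with known formulas.


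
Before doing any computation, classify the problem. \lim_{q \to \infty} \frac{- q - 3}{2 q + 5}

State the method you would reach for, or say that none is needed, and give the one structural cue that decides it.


Verdict: dominant-term comparison — at large q only the top-degree terms survive; compare the leading terms and the limit falls out. Viewed as a single quotient this is an ∞/∞ form — an at-infinity application of l'Hôpital's rule would also resolve it; comparing leading growth reads the answer without differentiating.


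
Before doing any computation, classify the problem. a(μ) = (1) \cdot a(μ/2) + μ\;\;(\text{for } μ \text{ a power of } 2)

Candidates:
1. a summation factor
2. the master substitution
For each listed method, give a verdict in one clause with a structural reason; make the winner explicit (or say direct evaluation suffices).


Diagnosis: the master substitution — the argument shrinks by the factor 2, so measure the index on a logarithmic scale and the recursion becomes a shift.
- a summation factor — a divided-index call is outside the fixed-shift first-order family a summation factor normalizes.
- the master substitution — yes — fits the structure here.


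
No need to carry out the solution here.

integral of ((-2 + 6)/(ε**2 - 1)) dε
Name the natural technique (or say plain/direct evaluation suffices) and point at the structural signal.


Method: partial fractions — once ε**2 - 1 is factored, each root contributes a simple-fraction term; integrate them one at a time.


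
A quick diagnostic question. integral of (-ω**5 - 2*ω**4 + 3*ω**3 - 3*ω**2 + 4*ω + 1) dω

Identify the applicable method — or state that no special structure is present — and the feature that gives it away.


Verdict: no special technique — the integrand is a sum of constant multiples of powers of ω — integrate term by term.


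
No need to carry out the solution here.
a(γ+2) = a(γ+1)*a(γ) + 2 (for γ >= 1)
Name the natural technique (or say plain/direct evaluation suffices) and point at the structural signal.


Best approach: no special technique — the unknown enters the rule nonlinearly, not as a weighted sum — no linear method is even well-posed.


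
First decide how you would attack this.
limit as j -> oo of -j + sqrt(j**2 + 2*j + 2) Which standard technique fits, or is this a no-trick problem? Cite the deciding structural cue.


Diagnosis: conjugate multiplication — two divergent pieces with a minus sign between them and a radical in the mix: rationalize sqrt(j**2 + 2*j + 2) - j before any limit law applies.


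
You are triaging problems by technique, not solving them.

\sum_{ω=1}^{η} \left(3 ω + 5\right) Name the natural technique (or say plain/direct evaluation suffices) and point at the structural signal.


Best approach: no special technique — this is bookkeeping, not technique: standard formulas for sums of constant-multiple powers of ω apply termwise.


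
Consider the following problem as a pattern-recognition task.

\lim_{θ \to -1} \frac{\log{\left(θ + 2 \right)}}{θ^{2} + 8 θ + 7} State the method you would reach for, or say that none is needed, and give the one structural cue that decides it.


Diagnosis: l'Hôpital's rule (0/0) — both numerator and denominator vanish at -1: the genuine 0/0 indeterminate that l'Hôpital exists for. One could equally expand both pieces locally and compare leading terms; the rule does that in one stroke.


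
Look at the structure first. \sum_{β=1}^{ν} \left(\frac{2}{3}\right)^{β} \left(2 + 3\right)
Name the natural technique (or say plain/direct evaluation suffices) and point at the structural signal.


Technique: the geometric series formula — check a ratio of consecutive terms: it is \frac{2}{3}, independent of the index, so the geometric formula closes the sum.


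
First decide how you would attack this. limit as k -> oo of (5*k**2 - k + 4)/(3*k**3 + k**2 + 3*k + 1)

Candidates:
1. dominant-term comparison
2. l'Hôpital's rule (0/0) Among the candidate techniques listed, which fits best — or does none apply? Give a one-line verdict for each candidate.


Verdict: dominant-term comparison — divide by the highest power of k present: lower-order terms vanish and the dominant ratio remains.
- dominant-term comparison: applicable, and directly so.
- l'Hôpital's rule (0/0): viewed as a single quotient this runs to ∞/∞, not the 0/0 clash this candidate addresses; an at-infinity variant of the rule would resolve it, but comparing leading growth reads the answer without differentiating.


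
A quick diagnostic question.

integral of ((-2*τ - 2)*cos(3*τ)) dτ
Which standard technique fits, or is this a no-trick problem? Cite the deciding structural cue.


Verdict: integration by parts — a polynomial -2*τ - 2 against the kernel cos(3*τ) is the signature bounded-ladder case for integration by parts.


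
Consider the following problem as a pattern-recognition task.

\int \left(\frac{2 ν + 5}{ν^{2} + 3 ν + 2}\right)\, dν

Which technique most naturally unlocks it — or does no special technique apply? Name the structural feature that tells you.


Diagnosis: partial fractions — break ν^{2} + 3 ν + 2 into its roots and the integral splits into logarithm-sized bites.


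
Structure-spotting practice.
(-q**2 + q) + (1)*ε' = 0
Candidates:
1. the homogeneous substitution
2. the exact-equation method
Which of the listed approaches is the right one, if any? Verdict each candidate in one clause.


Method: no special technique — solved for the derivative, no ε appears — this is antidifferentiation in q wearing ODE clothing.
- the homogeneous substitution — solved for the derivative, the right side changes under joint scaling of the two variables.
- the exact-equation method — no dependence on the unknown anywhere: exactness is a label without content here.


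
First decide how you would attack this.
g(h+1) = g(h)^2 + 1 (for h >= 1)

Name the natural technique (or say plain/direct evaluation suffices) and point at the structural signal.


Best approach: no special technique — once the recursion is nonlinear, characteristic roots, master substitutions, and summation factors are all off the table.


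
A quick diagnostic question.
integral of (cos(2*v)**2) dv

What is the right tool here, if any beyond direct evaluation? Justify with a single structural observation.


Verdict: a trigonometric identity — cos(2*v)**2 is an even power — the power-reduction identity rewrites it into first-degree cosines.


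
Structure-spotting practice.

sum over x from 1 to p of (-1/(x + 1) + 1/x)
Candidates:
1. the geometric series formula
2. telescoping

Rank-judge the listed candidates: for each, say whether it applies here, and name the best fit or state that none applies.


Verdict: telescoping — the summand is built as 1/x minus its own successor — adjacent terms annihilate down the line.
- the geometric series formula — the term-to-term ratio drifts with the index — the one thing the geometric formula cannot absorb.
- telescoping: yes, a natural case for it.


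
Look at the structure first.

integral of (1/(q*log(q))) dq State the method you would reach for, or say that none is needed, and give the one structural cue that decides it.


Best approach: u-substitution — collected, the integrand has one factor that is, up to a constant, the derivative of an inner expression the rest depends on — substitute for that inner expression.


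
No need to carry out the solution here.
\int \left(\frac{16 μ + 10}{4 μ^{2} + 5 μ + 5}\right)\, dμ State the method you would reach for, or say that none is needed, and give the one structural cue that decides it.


Best approach: u-substitution — viewed as a product, the integrand is a composition evaluated at 4 μ^{2} + 5 μ + 5 times (a constant multiple of) that inner expression's derivative, so u = 4 μ^{2} + 5 μ + 5 makes it elementary.


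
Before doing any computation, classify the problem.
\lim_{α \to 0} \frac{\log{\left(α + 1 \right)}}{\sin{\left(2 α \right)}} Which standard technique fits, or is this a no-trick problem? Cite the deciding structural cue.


Method: l'Hôpital's rule (0/0) — the 0/0 form at 0 is the signature situation for l'Hôpital's rule. Expanding numerator and denominator to first order gives the same value — the rule automates exactly that.


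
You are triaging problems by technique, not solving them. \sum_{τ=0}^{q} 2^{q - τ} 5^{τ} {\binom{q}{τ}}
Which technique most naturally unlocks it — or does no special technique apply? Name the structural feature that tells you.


Verdict: the binomial theorem — {\binom{q}{τ}} weighting matched powers of 5 and 2 is the expanded form of (5 + 2)^q — fold it back up.


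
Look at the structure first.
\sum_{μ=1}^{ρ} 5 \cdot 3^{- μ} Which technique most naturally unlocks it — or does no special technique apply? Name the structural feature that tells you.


Verdict: the geometric series formula — consecutive terms stand in a fixed index-free ratio — the geometric sum formula closes it.


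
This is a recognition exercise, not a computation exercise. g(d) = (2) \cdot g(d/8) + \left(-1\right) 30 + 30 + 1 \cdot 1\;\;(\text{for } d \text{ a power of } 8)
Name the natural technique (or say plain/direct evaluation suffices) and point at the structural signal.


Method: the master substitution — the argument shrinks by the factor 8, so measure the index on a logarithmic scale and the recursion becomes a shift.


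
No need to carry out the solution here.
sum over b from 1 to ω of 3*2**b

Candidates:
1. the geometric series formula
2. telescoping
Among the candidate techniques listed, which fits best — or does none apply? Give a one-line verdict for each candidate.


Diagnosis: the geometric series formula — each summand is the previous one scaled by 2; that constant multiplier is itself the geometric structure.
- the geometric series formula: a fit — the right tool for this form.
- telescoping — in the displayed form, no term reappears at a neighboring index to cancel against.


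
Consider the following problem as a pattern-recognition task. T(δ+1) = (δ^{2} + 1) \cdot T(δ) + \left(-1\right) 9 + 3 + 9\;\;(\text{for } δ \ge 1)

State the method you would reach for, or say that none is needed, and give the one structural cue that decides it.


Method: a summation factor — it is first-order linear but the coefficient δ^{2} + 1 depends on the index, so multiply through by a summation factor to telescope it.


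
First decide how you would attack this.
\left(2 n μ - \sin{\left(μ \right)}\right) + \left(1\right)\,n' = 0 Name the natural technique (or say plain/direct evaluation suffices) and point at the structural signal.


Method: a linear integrating factor — the unknown enters only to the first power against a nonzero forcing term — the integrating-factor template applies directly.


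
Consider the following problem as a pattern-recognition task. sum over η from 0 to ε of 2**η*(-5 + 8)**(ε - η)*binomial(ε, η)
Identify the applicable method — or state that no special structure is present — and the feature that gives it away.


Diagnosis: the binomial theorem — the summand is term η of a binomial expansion in 2 and (-5 + 8); the whole sum is a single power.


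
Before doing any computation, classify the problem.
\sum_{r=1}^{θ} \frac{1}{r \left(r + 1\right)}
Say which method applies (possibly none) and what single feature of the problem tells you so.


Best approach: telescoping — \frac{1}{r \left(r + 1\right)} is a collapsed telescope: expand it into simple fractions to see the cancellation.


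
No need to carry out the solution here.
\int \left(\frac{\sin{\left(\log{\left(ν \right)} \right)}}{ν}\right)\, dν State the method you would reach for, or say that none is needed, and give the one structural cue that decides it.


Technique: u-substitution — collected, the integrand has one factor that is, up to a constant, the derivative of an inner expression the rest depends on — substitute for that inner expression.


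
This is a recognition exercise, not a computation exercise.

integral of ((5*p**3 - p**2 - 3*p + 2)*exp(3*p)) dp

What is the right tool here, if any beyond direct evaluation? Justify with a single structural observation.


Technique: integration by parts — the integrand splits as 5*p**3 - p**2 - 3*p + 2 times exp(3*p) — repeatedly differentiating the polynomial part kills it, which is the parts ladder.


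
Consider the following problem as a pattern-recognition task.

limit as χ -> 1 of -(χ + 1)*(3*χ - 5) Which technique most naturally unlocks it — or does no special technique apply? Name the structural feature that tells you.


Verdict: no special technique — no zero denominators, no indeterminate clash at 1 — substitute and read off the value.


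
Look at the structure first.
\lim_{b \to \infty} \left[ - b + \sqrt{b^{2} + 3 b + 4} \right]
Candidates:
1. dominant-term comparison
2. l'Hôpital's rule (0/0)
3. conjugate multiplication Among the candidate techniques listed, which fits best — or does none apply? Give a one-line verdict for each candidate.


Diagnosis: conjugate multiplication — \sqrt{b^{2} + 3 b + 4} and b both blow up, but their difference is tame once the conjugate rationalizes it.
- dominant-term comparison — this is not a rational comparison of growth rates at infinity.
- l'Hôpital's rule (0/0): substitution produces ∞ − ∞ rather than a vanishing quotient; the rule needs a 0/0 ratio to act on.
- conjugate multiplication: applies; the problem has the shape this method handles.


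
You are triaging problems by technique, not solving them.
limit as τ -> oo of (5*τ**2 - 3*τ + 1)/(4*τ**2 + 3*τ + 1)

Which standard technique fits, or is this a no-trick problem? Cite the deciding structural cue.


Method: dominant-term comparison — as τ grows, only the highest-degree terms matter — compare leading terms and read the limit off. As a single quotient, the ∞/∞ shape would yield to repeated differentiation as well — the growth comparison gets there in one look.


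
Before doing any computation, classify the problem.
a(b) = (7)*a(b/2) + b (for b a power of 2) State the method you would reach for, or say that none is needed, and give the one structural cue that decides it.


Method: the master substitution — the argument contracts 2-fold per step: reindex b exponentially and solve the linear recurrence in the new index.


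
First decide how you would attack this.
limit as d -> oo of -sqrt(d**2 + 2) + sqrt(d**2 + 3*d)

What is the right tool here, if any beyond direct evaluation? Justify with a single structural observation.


Best approach: conjugate multiplication — this difference gives up after one conjugate multiplication — the radical structure cancels against its conjugate.


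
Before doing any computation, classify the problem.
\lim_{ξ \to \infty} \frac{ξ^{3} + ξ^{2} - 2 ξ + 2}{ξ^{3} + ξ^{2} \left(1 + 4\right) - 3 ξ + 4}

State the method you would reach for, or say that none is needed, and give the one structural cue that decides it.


Technique: dominant-term comparison — divide through by the highest power of ξ; every lower-order term dies and the dominant terms decide the limit. Differentiating the expression as a single quotient would eventually settle it as well; matching dominant growth settles it immediately.


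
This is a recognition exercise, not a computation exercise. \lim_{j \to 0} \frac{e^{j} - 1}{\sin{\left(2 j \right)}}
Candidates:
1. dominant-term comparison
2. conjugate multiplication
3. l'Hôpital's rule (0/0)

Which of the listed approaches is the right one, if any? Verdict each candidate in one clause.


Technique: l'Hôpital's rule (0/0) — the 0/0 form at 0 is the signature situation for l'Hôpital's rule. Known elementary limits would finish this too — the rule just bypasses the case analysis.
- dominant-term comparison — this limit is not decided by comparing polynomial growth at infinity.
- conjugate multiplication: the conjugate move applies to radical differences, which this is not.
- l'Hôpital's rule (0/0) — applicable, and directly so.


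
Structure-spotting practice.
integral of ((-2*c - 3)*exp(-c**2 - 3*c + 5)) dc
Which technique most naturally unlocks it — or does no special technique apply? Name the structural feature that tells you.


Method: u-substitution — structure check: outer function, inner expression -c**2 - 3*c + 5, inner derivative as a factor — the classic u = -c**2 - 3*c + 5 pattern.


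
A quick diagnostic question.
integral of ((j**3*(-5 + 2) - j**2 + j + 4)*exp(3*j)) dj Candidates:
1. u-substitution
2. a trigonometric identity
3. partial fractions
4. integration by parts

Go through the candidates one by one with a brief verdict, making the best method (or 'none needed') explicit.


Diagnosis: integration by parts — the integrand splits as (j**3*(-5 + 2) - j**2 + j + 4) times exp(3*j) — repeatedly differentiating the polynomial part kills it, which is the parts ladder.
- u-substitution: no subexpression of the integrand pairs with its own derivative as a factor — individual terms may offer their own substitutions, but any change of variable covering the whole integral would have to be constructed from outside the expression.
- a trigonometric identity — no sine or cosine appears, so there is nothing for a trigonometric identity to act on.
- partial fractions — the expression is not a ratio of polynomials that decomposes further.
- integration by parts: applies; the problem has the shape this method handles.


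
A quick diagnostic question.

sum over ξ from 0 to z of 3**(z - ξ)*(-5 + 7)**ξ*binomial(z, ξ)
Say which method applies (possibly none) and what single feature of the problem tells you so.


Verdict: the binomial theorem — the binomial coefficients weight matched powers of (-5 + 7) and 3, which is exactly the expansion of a binomial power.


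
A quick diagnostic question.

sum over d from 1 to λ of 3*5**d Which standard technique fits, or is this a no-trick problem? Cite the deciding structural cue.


Method: the geometric series formula — term-over-term division gives 5 every time — index-free ratio, geometric sum formula applies.


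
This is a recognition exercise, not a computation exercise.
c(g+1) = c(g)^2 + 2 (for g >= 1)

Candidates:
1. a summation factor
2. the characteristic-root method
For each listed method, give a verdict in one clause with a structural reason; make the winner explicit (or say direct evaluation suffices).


Diagnosis: no special technique — the unknown sequence enters the update nonlinearly, so no linear method fits the recurrence as written — direct iteration remains.
- a summation factor — no summation factor applies — the rule is not linear in the sequence values.
- the characteristic-root method: nonlinearity rules out exponential-mode superposition from the start.


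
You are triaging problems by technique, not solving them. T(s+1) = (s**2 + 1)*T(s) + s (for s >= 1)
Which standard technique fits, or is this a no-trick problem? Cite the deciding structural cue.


Diagnosis: a summation factor — the coefficient s**2 + 1 drifts with the index, so no fixed root exists; normalizing by the cumulative product telescopes it.


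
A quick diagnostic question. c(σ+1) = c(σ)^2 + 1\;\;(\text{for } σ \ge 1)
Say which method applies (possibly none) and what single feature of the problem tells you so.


Best approach: no special technique — the map from one term to the next is curved, not linear, so linear closed-form machinery does not attach.


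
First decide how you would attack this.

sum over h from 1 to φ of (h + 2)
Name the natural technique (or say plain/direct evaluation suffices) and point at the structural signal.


Best approach: no special technique — no ratio, no shift structure, no binomial pattern: sum the constant-multiple powers of h with known formulas.


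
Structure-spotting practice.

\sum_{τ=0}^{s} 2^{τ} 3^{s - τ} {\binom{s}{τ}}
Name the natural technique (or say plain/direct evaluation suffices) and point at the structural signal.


Verdict: the binomial theorem — terms weighting {\binom{s}{τ}} against matched powers of 2 and 3 reassemble into (2 + 3)^s by the binomial theorem.


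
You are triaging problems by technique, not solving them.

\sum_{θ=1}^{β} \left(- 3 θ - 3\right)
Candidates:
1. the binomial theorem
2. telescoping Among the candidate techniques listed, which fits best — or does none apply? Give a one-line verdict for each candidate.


Verdict: no special technique — every summand is a constant multiple of a power of θ — apply the standard power-sum identities one degree at a time.
- the binomial theorem: the terms lack the binomial-coefficient-weighted complementary-power pattern of an expansion.
- telescoping — the terms as presented offer no neighboring cancellation — a telescoping rewrite may exist, but the displayed structure does not hand one over.


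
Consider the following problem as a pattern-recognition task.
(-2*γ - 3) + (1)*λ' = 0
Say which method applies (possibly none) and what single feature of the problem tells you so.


Verdict: no special technique — the slope is a function of γ alone, so integrate both sides directly.


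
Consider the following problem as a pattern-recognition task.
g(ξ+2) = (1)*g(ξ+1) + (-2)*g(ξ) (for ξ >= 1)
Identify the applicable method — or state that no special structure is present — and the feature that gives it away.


Diagnosis: the characteristic-root method — every coefficient is a fixed number and the forcing is zero — substitute r^ξ and read off the root equation.


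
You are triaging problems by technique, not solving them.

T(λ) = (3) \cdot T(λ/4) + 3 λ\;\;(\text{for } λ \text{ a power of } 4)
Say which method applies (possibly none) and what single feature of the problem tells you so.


Diagnosis: the master substitution — the argument contracts 4-fold per step: reindex λ exponentially and solve the linear recurrence in the new index.


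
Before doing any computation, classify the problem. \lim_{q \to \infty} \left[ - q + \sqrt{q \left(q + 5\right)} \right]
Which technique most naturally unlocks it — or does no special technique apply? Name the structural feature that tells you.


Diagnosis: conjugate multiplication — both pieces blow up but their difference is finite; the conjugate trick rationalizes \sqrt{q \left(q + 5\right)} - q.


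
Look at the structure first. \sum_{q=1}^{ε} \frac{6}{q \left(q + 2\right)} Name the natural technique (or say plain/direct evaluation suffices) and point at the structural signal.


Verdict: telescoping — the denominator's roots in \frac{6}{q \left(q + 2\right)} sit an integer apart: decomposition produces a self-cancelling chain.


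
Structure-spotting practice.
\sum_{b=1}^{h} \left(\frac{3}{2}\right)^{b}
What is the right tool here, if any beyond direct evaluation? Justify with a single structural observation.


Technique: the geometric series formula — term-over-term division gives \frac{3}{2} every time — index-free ratio, geometric sum formula applies.


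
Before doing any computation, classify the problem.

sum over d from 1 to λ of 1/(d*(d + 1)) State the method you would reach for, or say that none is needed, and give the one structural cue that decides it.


Technique: telescoping — integer-spaced poles in 1/(d*(d + 1)) are the telescoping signature in disguise.


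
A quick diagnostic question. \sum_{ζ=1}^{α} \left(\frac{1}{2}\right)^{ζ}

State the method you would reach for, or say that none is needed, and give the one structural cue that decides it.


Technique: the geometric series formula — the ratio of consecutive terms is the constant \frac{1}{2}, independent of the index — a geometric sum.


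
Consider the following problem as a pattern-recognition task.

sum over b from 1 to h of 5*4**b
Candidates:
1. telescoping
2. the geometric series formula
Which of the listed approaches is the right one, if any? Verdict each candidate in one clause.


Verdict: the geometric series formula — check a ratio of consecutive terms: it is 4, independent of the index, so the geometric formula closes the sum.
- telescoping — writing out consecutive terms as given produces no pairwise cancellation.
- the geometric series formula: applicable, and directly so.


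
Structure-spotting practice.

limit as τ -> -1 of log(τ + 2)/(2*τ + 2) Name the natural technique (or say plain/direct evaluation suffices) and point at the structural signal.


Verdict: l'Hôpital's rule (0/0) — substituting -1 gives 0 over 0; differentiate top and bottom once and re-evaluate. Known elementary limits would finish this too — the rule just bypasses the case analysis.


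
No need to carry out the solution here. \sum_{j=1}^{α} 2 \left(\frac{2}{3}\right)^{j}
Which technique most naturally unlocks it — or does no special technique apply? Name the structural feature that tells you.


Technique: the geometric series formula — each summand is the previous one scaled by \frac{2}{3}; that constant multiplier is itself the geometric structure.


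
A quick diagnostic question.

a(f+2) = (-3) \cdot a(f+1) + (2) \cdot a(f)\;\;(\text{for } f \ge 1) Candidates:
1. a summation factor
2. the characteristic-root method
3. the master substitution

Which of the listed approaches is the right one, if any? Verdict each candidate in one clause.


Method: the characteristic-root method — no index-dependence in the weights and nothing inhomogeneous: classic characteristic-equation setup.
- a summation factor: the recurrence reaches back more than one step, outside the first-order family a summation factor normalizes.
- the characteristic-root method — yes, a natural case for it.
- the master substitution — no fixed divisor shrinks the index between calls.


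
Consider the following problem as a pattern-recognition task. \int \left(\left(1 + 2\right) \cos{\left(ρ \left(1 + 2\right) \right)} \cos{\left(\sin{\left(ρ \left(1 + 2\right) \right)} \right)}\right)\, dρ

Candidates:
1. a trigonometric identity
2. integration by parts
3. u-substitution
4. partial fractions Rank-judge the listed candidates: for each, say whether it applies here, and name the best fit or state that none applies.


Best approach: u-substitution — collected, the integrand has one factor that is, up to a constant, the derivative of an inner expression the rest depends on — substitute for that inner expression.
- a trigonometric identity — no even trigonometric power and no product of distinct frequencies to rewrite.
- integration by parts — the nonconstant-polynomial-times-standard-kernel pattern (an exp, sine, cosine, or logarithm partner) is absent.
- u-substitution — applicable, and directly so.
- partial fractions: the expression is not a ratio of polynomials that decomposes further.


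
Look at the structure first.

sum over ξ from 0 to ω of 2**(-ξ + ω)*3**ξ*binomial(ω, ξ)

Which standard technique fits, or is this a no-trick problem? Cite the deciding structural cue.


Best approach: the binomial theorem — the summand is term ξ of a binomial expansion in 3 and 2; the whole sum is a single power.


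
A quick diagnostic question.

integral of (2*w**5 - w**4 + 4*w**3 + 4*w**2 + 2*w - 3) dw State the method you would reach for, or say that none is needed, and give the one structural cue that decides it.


Technique: no special technique — every term is a constant multiple of a power of w; term-wise power-rule integration needs no preliminary transformation.
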